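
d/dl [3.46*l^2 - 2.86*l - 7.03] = 6.92*l - 2.86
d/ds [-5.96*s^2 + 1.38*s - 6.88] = 1.38 - 11.92*s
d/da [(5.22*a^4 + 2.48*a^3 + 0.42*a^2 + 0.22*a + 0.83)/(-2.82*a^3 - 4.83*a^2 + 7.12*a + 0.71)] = (-14.7204*a^6 - 50.4252*a^5 + 100.7052*a^4 + 51.3808*a^3 + 16.3572*a^2 + 8.6142*a - 5.7534)/(7.9524*a^6 + 27.2412*a^5 - 16.8279*a^4 - 72.7836*a^3 + 43.8358*a^2 + 10.1104*a + 0.5041)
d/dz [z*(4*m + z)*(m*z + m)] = m*(8*m*z + 4*m + 3*z^2 + 2*z)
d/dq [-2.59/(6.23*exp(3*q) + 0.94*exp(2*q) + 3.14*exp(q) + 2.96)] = (48.4071*exp(2*q) + 4.8692*exp(q) + 8.1326)*exp(q)/(6.23*exp(3*q) + 0.94*exp(2*q) + 3.14*exp(q) + 2.96)^2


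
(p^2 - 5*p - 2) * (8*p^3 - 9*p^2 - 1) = 8*p^5 - 49*p^4 + 29*p^3 + 17*p^2 + 5*p + 2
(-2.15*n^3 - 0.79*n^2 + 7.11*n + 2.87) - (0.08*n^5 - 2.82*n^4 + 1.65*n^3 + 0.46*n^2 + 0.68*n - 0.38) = -0.08*n^5 + 2.82*n^4 - 3.8*n^3 - 1.25*n^2 + 6.43*n + 3.25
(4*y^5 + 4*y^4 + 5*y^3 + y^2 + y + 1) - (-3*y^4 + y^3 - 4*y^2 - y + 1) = 4*y^5 + 7*y^4 + 4*y^3 + 5*y^2 + 2*y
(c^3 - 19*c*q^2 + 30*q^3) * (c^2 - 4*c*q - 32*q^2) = c^5 - 4*c^4*q - 51*c^3*q^2 + 106*c^2*q^3 + 488*c*q^4 - 960*q^5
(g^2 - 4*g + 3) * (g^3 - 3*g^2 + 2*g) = g^5 - 7*g^4 + 17*g^3 - 17*g^2 + 6*g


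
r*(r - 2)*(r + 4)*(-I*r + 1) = -I*r^4 + r^3 - 2*I*r^3 + 2*r^2 + 8*I*r^2 - 8*r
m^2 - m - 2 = (m - 2)*(m + 1)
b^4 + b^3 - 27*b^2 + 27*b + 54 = (b - 3)^2*(b + 1)*(b + 6)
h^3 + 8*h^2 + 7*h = h*(h + 1)*(h + 7)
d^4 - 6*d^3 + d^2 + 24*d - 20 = (d - 5)*(d - 2)*(d - 1)*(d + 2)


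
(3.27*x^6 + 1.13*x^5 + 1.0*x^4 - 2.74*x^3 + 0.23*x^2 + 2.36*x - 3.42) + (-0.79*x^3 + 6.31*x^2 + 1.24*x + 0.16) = 3.27*x^6 + 1.13*x^5 + 1.0*x^4 - 3.53*x^3 + 6.54*x^2 + 3.6*x - 3.26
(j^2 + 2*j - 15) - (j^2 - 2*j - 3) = 4*j - 12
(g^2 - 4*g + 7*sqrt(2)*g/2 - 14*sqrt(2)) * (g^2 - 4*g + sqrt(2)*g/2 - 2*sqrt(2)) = g^4 - 8*g^3 + 4*sqrt(2)*g^3 - 32*sqrt(2)*g^2 + 39*g^2/2 - 28*g + 64*sqrt(2)*g + 56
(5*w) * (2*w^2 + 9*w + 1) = 10*w^3 + 45*w^2 + 5*w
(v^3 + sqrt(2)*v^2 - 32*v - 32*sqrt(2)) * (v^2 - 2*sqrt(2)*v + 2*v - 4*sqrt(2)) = v^5 - sqrt(2)*v^4 + 2*v^4 - 36*v^3 - 2*sqrt(2)*v^3 - 72*v^2 + 32*sqrt(2)*v^2 + 64*sqrt(2)*v + 128*v + 256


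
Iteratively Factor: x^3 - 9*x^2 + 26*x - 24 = (x - 3)*(x^2 - 6*x + 8) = (x - 4)*(x - 3)*(x - 2)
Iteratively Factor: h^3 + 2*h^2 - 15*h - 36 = (h + 3)*(h^2 - h - 12) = (h + 3)^2*(h - 4)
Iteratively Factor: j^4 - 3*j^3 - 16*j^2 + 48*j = (j - 4)*(j^3 + j^2 - 12*j) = j*(j - 4)*(j^2 + j - 12) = j*(j - 4)*(j - 3)*(j + 4)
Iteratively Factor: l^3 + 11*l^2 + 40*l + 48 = (l + 3)*(l^2 + 8*l + 16) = (l + 3)*(l + 4)*(l + 4)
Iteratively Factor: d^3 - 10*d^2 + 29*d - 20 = (d - 4)*(d^2 - 6*d + 5) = (d - 4)*(d - 1)*(d - 5)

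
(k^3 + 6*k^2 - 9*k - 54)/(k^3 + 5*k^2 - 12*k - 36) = (k + 3)/(k + 2)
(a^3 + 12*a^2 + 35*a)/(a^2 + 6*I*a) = (a^2 + 12*a + 35)/(a + 6*I)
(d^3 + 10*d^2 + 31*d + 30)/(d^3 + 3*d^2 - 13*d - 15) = (d^2 + 5*d + 6)/(d^2 - 2*d - 3)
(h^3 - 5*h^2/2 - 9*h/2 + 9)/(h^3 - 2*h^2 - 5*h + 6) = (h - 3/2)/(h - 1)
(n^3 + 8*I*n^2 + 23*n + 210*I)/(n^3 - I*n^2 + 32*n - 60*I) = (n + 7*I)/(n - 2*I)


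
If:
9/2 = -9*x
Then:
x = -1/2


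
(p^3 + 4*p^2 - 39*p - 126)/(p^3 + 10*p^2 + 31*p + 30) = (p^2 + p - 42)/(p^2 + 7*p + 10)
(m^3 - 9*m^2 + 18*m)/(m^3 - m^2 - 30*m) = (m - 3)/(m + 5)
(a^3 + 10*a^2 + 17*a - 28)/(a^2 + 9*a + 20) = (a^2 + 6*a - 7)/(a + 5)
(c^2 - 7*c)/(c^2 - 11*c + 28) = c/(c - 4)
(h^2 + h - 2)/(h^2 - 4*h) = (h^2 + h - 2)/(h*(h - 4))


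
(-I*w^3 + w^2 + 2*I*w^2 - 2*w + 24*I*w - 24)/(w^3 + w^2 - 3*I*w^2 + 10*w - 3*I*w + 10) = (-I*w^3 + w^2*(1 + 2*I) + w*(-2 + 24*I) - 24)/(w^3 + w^2*(1 - 3*I) + w*(10 - 3*I) + 10)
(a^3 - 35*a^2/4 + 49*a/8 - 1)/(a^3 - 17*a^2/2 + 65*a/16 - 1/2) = 2*(2*a - 1)/(4*a - 1)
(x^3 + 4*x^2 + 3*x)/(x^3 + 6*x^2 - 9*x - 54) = x*(x + 1)/(x^2 + 3*x - 18)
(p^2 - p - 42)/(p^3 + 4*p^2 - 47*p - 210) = 1/(p + 5)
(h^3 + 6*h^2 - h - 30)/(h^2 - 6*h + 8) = (h^2 + 8*h + 15)/(h - 4)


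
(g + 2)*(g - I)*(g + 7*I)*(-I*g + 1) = -I*g^4 + 7*g^3 - 2*I*g^3 + 14*g^2 - I*g^2 + 7*g - 2*I*g + 14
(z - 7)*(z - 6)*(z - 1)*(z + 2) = z^4 - 12*z^3 + 27*z^2 + 68*z - 84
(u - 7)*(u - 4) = u^2 - 11*u + 28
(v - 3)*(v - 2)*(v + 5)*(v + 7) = v^4 + 7*v^3 - 19*v^2 - 103*v + 210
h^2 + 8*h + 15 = (h + 3)*(h + 5)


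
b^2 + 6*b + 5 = (b + 1)*(b + 5)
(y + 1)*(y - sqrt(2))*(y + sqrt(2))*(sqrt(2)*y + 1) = sqrt(2)*y^4 + y^3 + sqrt(2)*y^3 - 2*sqrt(2)*y^2 + y^2 - 2*sqrt(2)*y - 2*y - 2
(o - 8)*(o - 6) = o^2 - 14*o + 48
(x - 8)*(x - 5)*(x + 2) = x^3 - 11*x^2 + 14*x + 80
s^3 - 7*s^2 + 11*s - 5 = (s - 5)*(s - 1)^2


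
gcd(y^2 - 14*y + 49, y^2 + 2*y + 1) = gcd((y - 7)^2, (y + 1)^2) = 1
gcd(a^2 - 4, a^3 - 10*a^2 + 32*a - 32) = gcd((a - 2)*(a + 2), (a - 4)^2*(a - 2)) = a - 2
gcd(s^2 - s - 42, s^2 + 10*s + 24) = s + 6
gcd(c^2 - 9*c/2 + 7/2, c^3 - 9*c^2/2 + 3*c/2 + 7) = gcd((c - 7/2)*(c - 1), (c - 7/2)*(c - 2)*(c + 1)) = c - 7/2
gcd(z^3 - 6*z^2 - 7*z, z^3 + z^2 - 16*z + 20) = 1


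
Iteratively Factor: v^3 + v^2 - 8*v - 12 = (v + 2)*(v^2 - v - 6) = (v + 2)^2*(v - 3)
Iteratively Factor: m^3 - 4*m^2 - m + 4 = (m - 4)*(m^2 - 1) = (m - 4)*(m + 1)*(m - 1)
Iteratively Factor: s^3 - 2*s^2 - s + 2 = (s + 1)*(s^2 - 3*s + 2) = (s - 2)*(s + 1)*(s - 1)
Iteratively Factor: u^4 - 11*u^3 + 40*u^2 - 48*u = (u - 4)*(u^3 - 7*u^2 + 12*u) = u*(u - 4)*(u^2 - 7*u + 12) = u*(u - 4)^2*(u - 3)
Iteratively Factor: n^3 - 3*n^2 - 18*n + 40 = (n - 5)*(n^2 + 2*n - 8) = (n - 5)*(n + 4)*(n - 2)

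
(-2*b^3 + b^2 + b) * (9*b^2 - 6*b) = -18*b^5 + 21*b^4 + 3*b^3 - 6*b^2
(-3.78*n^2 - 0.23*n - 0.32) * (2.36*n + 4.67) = -8.9208*n^3 - 18.1954*n^2 - 1.8293*n - 1.4944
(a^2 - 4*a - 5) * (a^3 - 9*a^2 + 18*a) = a^5 - 13*a^4 + 49*a^3 - 27*a^2 - 90*a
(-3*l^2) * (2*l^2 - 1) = -6*l^4 + 3*l^2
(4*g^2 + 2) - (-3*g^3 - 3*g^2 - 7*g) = 3*g^3 + 7*g^2 + 7*g + 2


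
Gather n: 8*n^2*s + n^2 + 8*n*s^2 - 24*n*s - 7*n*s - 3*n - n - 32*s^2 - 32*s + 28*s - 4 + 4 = n^2*(8*s + 1) + n*(8*s^2 - 31*s - 4) - 32*s^2 - 4*s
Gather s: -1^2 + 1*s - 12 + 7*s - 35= 8*s - 48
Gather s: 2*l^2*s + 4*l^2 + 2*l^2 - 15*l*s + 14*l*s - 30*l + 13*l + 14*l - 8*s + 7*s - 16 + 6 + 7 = 6*l^2 - 3*l + s*(2*l^2 - l - 1) - 3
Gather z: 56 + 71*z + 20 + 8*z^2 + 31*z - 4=8*z^2 + 102*z + 72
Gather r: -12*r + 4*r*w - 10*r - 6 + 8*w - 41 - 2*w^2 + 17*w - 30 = r*(4*w - 22) - 2*w^2 + 25*w - 77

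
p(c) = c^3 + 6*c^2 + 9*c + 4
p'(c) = 3*c^2 + 12*c + 9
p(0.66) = 12.84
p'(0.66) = 18.23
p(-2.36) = 3.03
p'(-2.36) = -2.61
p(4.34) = 237.82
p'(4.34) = 117.59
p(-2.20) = 2.59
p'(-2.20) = -2.88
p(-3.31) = 3.68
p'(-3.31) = 2.15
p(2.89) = 104.26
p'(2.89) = 68.74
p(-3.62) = 2.61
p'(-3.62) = 4.87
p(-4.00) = 0.00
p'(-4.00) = 9.00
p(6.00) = 490.00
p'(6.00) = 189.00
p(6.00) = 490.00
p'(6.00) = 189.00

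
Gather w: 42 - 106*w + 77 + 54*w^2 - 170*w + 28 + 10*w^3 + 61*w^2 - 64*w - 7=10*w^3 + 115*w^2 - 340*w + 140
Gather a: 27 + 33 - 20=40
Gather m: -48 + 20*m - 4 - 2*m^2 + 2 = -2*m^2 + 20*m - 50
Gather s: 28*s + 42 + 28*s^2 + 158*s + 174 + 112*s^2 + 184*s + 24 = 140*s^2 + 370*s + 240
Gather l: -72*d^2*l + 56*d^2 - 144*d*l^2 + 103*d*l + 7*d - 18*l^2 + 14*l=56*d^2 + 7*d + l^2*(-144*d - 18) + l*(-72*d^2 + 103*d + 14)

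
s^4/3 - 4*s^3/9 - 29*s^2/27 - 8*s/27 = s*(s/3 + 1/3)*(s - 8/3)*(s + 1/3)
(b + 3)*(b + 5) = b^2 + 8*b + 15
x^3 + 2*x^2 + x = x*(x + 1)^2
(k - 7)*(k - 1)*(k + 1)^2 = k^4 - 6*k^3 - 8*k^2 + 6*k + 7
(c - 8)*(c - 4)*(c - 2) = c^3 - 14*c^2 + 56*c - 64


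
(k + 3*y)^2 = k^2 + 6*k*y + 9*y^2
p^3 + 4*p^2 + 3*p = p*(p + 1)*(p + 3)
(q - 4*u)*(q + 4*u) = q^2 - 16*u^2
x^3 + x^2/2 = x^2*(x + 1/2)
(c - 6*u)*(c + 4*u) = c^2 - 2*c*u - 24*u^2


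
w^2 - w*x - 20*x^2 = (w - 5*x)*(w + 4*x)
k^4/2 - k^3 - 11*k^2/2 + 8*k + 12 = (k/2 + sqrt(2))*(k - 3)*(k + 1)*(k - 2*sqrt(2))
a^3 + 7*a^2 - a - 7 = (a - 1)*(a + 1)*(a + 7)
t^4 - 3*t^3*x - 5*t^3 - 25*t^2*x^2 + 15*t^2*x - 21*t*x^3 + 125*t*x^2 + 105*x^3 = (t - 5)*(t - 7*x)*(t + x)*(t + 3*x)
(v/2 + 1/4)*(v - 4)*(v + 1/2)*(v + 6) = v^4/2 + 3*v^3/2 - 87*v^2/8 - 47*v/4 - 3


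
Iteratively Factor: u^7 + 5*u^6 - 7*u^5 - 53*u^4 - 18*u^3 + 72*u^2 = (u - 1)*(u^6 + 6*u^5 - u^4 - 54*u^3 - 72*u^2) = (u - 1)*(u + 4)*(u^5 + 2*u^4 - 9*u^3 - 18*u^2) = u*(u - 1)*(u + 4)*(u^4 + 2*u^3 - 9*u^2 - 18*u) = u*(u - 1)*(u + 3)*(u + 4)*(u^3 - u^2 - 6*u) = u^2*(u - 1)*(u + 3)*(u + 4)*(u^2 - u - 6) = u^2*(u - 1)*(u + 2)*(u + 3)*(u + 4)*(u - 3)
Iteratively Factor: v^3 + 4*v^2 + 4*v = (v + 2)*(v^2 + 2*v) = v*(v + 2)*(v + 2)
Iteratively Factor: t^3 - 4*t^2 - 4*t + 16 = (t - 2)*(t^2 - 2*t - 8) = (t - 2)*(t + 2)*(t - 4)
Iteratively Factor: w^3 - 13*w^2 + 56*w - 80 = (w - 4)*(w^2 - 9*w + 20) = (w - 4)^2*(w - 5)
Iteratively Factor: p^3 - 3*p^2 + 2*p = (p - 2)*(p^2 - p) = p*(p - 2)*(p - 1)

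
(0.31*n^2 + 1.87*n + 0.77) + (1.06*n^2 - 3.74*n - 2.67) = 1.37*n^2 - 1.87*n - 1.9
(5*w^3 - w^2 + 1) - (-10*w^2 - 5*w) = 5*w^3 + 9*w^2 + 5*w + 1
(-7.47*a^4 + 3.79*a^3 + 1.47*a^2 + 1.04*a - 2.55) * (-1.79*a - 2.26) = 13.3713*a^5 + 10.0981*a^4 - 11.1967*a^3 - 5.1838*a^2 + 2.2141*a + 5.763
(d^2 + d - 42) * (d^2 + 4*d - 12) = d^4 + 5*d^3 - 50*d^2 - 180*d + 504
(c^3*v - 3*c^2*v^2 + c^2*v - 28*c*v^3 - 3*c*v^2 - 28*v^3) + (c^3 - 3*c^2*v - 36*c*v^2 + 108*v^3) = c^3*v + c^3 - 3*c^2*v^2 - 2*c^2*v - 28*c*v^3 - 39*c*v^2 + 80*v^3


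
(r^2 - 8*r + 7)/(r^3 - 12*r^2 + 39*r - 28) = 1/(r - 4)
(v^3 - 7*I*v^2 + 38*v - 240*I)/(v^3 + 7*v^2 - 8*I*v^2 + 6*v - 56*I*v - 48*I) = (v^2 + I*v + 30)/(v^2 + 7*v + 6)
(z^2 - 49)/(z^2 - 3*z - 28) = (z + 7)/(z + 4)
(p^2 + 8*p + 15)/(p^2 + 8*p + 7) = (p^2 + 8*p + 15)/(p^2 + 8*p + 7)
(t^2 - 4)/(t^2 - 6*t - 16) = (t - 2)/(t - 8)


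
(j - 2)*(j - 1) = j^2 - 3*j + 2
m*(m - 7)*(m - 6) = m^3 - 13*m^2 + 42*m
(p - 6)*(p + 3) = p^2 - 3*p - 18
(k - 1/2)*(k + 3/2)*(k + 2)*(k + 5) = k^4 + 8*k^3 + 65*k^2/4 + 19*k/4 - 15/2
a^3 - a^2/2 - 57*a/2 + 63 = (a - 7/2)*(a - 3)*(a + 6)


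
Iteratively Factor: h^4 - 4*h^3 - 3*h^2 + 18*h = (h + 2)*(h^3 - 6*h^2 + 9*h) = (h - 3)*(h + 2)*(h^2 - 3*h) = h*(h - 3)*(h + 2)*(h - 3)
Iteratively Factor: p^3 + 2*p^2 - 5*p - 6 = (p + 1)*(p^2 + p - 6) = (p + 1)*(p + 3)*(p - 2)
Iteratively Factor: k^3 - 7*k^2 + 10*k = (k - 5)*(k^2 - 2*k) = (k - 5)*(k - 2)*(k)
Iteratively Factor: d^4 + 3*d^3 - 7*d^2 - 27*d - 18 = (d + 1)*(d^3 + 2*d^2 - 9*d - 18) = (d + 1)*(d + 2)*(d^2 - 9) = (d - 3)*(d + 1)*(d + 2)*(d + 3)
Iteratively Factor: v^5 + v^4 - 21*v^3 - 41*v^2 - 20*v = (v - 5)*(v^4 + 6*v^3 + 9*v^2 + 4*v) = (v - 5)*(v + 1)*(v^3 + 5*v^2 + 4*v) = (v - 5)*(v + 1)*(v + 4)*(v^2 + v) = (v - 5)*(v + 1)^2*(v + 4)*(v)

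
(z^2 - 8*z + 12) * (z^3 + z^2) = z^5 - 7*z^4 + 4*z^3 + 12*z^2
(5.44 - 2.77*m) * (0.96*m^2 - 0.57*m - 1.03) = -2.6592*m^3 + 6.8013*m^2 - 0.2477*m - 5.6032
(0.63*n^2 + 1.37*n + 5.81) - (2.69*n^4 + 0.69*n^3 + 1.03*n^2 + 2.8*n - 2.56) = -2.69*n^4 - 0.69*n^3 - 0.4*n^2 - 1.43*n + 8.37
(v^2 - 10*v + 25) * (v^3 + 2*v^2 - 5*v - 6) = v^5 - 8*v^4 + 94*v^2 - 65*v - 150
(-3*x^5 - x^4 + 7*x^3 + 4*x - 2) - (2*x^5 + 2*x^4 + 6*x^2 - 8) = -5*x^5 - 3*x^4 + 7*x^3 - 6*x^2 + 4*x + 6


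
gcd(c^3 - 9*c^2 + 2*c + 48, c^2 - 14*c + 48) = c - 8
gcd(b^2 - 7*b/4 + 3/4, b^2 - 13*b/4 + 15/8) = b - 3/4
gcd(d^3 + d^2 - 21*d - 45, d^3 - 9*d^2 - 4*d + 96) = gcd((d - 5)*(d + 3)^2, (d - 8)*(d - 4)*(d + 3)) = d + 3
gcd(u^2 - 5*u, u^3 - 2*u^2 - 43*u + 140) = u - 5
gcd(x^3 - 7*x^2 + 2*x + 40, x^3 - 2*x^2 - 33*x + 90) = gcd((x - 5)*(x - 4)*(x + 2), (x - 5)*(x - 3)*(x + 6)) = x - 5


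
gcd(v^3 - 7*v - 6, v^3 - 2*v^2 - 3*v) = v^2 - 2*v - 3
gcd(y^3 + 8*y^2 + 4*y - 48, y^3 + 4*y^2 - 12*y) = y^2 + 4*y - 12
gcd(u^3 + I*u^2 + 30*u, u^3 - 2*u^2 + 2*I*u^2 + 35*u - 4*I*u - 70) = u - 5*I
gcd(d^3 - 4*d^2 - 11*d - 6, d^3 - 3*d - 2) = d^2 + 2*d + 1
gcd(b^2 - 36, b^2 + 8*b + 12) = b + 6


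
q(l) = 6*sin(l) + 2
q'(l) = 6*cos(l)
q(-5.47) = 6.36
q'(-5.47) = 4.12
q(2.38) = 6.14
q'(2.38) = -4.34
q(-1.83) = -3.80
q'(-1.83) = -1.54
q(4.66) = -3.99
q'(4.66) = -0.31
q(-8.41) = -3.10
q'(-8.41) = -3.17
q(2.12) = 7.12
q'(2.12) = -3.13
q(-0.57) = -1.24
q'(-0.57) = 5.05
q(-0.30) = 0.23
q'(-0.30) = 5.73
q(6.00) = 0.32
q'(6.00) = 5.76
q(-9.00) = -0.47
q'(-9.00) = -5.47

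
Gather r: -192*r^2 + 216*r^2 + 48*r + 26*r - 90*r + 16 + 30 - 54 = 24*r^2 - 16*r - 8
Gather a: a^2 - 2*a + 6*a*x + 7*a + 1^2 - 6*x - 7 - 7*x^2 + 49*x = a^2 + a*(6*x + 5) - 7*x^2 + 43*x - 6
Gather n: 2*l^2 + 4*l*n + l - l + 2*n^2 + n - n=2*l^2 + 4*l*n + 2*n^2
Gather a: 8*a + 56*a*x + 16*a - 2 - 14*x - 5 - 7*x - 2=a*(56*x + 24) - 21*x - 9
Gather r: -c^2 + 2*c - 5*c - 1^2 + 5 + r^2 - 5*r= -c^2 - 3*c + r^2 - 5*r + 4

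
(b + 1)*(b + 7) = b^2 + 8*b + 7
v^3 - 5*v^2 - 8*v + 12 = (v - 6)*(v - 1)*(v + 2)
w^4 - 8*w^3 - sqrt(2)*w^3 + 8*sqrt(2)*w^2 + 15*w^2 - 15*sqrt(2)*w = w*(w - 5)*(w - 3)*(w - sqrt(2))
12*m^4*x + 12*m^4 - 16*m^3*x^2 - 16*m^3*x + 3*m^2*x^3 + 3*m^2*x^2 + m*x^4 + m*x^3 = (-2*m + x)*(-m + x)*(6*m + x)*(m*x + m)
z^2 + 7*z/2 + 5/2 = (z + 1)*(z + 5/2)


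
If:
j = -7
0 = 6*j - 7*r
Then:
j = -7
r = -6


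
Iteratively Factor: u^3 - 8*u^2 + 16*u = (u - 4)*(u^2 - 4*u) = u*(u - 4)*(u - 4)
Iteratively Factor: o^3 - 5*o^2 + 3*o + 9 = (o - 3)*(o^2 - 2*o - 3) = (o - 3)^2*(o + 1)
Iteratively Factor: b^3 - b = (b + 1)*(b^2 - b) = b*(b + 1)*(b - 1)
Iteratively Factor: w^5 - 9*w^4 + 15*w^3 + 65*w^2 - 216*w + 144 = (w - 3)*(w^4 - 6*w^3 - 3*w^2 + 56*w - 48) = (w - 3)*(w + 3)*(w^3 - 9*w^2 + 24*w - 16) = (w - 3)*(w - 1)*(w + 3)*(w^2 - 8*w + 16) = (w - 4)*(w - 3)*(w - 1)*(w + 3)*(w - 4)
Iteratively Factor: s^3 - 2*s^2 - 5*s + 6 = (s - 1)*(s^2 - s - 6) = (s - 3)*(s - 1)*(s + 2)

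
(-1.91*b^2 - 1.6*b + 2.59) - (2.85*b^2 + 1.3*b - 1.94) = -4.76*b^2 - 2.9*b + 4.53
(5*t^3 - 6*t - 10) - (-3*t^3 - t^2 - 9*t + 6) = 8*t^3 + t^2 + 3*t - 16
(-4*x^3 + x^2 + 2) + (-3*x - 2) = -4*x^3 + x^2 - 3*x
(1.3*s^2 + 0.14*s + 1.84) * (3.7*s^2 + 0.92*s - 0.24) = 4.81*s^4 + 1.714*s^3 + 6.6248*s^2 + 1.6592*s - 0.4416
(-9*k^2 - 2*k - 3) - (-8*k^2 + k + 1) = -k^2 - 3*k - 4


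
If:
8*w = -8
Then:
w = -1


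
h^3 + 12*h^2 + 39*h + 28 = (h + 1)*(h + 4)*(h + 7)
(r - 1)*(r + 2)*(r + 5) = r^3 + 6*r^2 + 3*r - 10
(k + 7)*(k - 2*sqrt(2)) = k^2 - 2*sqrt(2)*k + 7*k - 14*sqrt(2)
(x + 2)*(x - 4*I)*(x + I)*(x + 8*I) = x^4 + 2*x^3 + 5*I*x^3 + 28*x^2 + 10*I*x^2 + 56*x + 32*I*x + 64*I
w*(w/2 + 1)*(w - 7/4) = w^3/2 + w^2/8 - 7*w/4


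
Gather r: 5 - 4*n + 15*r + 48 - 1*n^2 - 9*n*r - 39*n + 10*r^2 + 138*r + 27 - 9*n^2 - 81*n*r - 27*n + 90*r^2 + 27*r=-10*n^2 - 70*n + 100*r^2 + r*(180 - 90*n) + 80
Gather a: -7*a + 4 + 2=6 - 7*a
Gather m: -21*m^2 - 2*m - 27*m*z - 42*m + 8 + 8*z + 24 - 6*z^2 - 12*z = -21*m^2 + m*(-27*z - 44) - 6*z^2 - 4*z + 32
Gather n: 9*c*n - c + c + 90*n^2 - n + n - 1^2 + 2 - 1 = 9*c*n + 90*n^2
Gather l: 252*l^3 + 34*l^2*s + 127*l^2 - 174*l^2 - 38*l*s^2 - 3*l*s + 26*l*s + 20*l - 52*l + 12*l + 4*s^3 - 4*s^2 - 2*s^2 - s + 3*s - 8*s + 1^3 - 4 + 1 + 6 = 252*l^3 + l^2*(34*s - 47) + l*(-38*s^2 + 23*s - 20) + 4*s^3 - 6*s^2 - 6*s + 4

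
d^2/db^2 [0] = 0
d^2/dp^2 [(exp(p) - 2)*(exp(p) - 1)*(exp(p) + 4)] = (9*exp(2*p) + 4*exp(p) - 10)*exp(p)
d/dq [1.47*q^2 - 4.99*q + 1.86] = 2.94*q - 4.99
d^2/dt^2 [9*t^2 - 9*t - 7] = 18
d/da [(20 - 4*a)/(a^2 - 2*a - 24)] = 4*(-a^2 + 2*a + 2*(a - 5)*(a - 1) + 24)/(-a^2 + 2*a + 24)^2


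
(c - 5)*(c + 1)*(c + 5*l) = c^3 + 5*c^2*l - 4*c^2 - 20*c*l - 5*c - 25*l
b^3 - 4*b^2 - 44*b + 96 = (b - 8)*(b - 2)*(b + 6)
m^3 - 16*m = m*(m - 4)*(m + 4)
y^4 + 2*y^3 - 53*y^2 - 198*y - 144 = (y - 8)*(y + 1)*(y + 3)*(y + 6)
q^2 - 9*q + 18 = (q - 6)*(q - 3)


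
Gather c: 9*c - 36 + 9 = 9*c - 27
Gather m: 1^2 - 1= 0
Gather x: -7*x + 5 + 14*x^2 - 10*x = 14*x^2 - 17*x + 5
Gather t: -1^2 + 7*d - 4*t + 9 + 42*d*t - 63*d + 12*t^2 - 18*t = -56*d + 12*t^2 + t*(42*d - 22) + 8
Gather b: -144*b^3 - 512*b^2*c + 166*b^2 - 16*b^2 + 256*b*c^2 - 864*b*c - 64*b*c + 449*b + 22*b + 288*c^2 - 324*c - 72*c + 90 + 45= -144*b^3 + b^2*(150 - 512*c) + b*(256*c^2 - 928*c + 471) + 288*c^2 - 396*c + 135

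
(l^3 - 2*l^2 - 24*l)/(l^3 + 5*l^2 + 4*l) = (l - 6)/(l + 1)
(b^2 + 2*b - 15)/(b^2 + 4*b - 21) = (b + 5)/(b + 7)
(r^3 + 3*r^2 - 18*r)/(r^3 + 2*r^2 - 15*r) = (r + 6)/(r + 5)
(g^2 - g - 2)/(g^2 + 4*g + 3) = (g - 2)/(g + 3)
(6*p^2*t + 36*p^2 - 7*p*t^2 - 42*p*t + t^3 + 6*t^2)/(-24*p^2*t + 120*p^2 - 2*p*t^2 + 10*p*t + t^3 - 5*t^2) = (-p*t - 6*p + t^2 + 6*t)/(4*p*t - 20*p + t^2 - 5*t)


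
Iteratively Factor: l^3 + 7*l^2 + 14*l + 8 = (l + 1)*(l^2 + 6*l + 8) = (l + 1)*(l + 2)*(l + 4)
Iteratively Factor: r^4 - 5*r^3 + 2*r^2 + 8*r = (r - 4)*(r^3 - r^2 - 2*r) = r*(r - 4)*(r^2 - r - 2) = r*(r - 4)*(r - 2)*(r + 1)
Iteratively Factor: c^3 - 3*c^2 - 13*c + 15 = (c - 1)*(c^2 - 2*c - 15) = (c - 5)*(c - 1)*(c + 3)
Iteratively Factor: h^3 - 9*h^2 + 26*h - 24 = (h - 4)*(h^2 - 5*h + 6) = (h - 4)*(h - 3)*(h - 2)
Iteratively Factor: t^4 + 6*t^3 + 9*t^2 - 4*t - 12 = (t - 1)*(t^3 + 7*t^2 + 16*t + 12) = (t - 1)*(t + 2)*(t^2 + 5*t + 6) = (t - 1)*(t + 2)^2*(t + 3)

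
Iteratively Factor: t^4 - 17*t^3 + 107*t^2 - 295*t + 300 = (t - 3)*(t^3 - 14*t^2 + 65*t - 100) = (t - 5)*(t - 3)*(t^2 - 9*t + 20) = (t - 5)^2*(t - 3)*(t - 4)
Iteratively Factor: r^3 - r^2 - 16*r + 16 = (r - 1)*(r^2 - 16) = (r - 4)*(r - 1)*(r + 4)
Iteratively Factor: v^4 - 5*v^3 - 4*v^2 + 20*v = (v + 2)*(v^3 - 7*v^2 + 10*v) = (v - 5)*(v + 2)*(v^2 - 2*v) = (v - 5)*(v - 2)*(v + 2)*(v)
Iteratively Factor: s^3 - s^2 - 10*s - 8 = (s + 1)*(s^2 - 2*s - 8) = (s - 4)*(s + 1)*(s + 2)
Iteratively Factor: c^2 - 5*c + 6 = (c - 2)*(c - 3)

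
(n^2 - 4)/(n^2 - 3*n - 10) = (n - 2)/(n - 5)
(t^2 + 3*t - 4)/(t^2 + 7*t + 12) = (t - 1)/(t + 3)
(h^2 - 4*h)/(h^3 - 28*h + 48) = h/(h^2 + 4*h - 12)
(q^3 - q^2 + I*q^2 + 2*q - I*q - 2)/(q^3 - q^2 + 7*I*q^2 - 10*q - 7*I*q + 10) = (q - I)/(q + 5*I)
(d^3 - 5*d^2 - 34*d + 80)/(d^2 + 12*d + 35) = (d^2 - 10*d + 16)/(d + 7)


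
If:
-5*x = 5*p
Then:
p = -x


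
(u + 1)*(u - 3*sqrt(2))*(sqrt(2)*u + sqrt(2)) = sqrt(2)*u^3 - 6*u^2 + 2*sqrt(2)*u^2 - 12*u + sqrt(2)*u - 6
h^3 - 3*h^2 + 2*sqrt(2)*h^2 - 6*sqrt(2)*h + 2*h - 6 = (h - 3)*(h + sqrt(2))^2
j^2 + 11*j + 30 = (j + 5)*(j + 6)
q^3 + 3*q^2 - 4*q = q*(q - 1)*(q + 4)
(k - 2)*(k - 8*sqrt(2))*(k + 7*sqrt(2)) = k^3 - 2*k^2 - sqrt(2)*k^2 - 112*k + 2*sqrt(2)*k + 224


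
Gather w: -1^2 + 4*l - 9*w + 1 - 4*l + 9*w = 0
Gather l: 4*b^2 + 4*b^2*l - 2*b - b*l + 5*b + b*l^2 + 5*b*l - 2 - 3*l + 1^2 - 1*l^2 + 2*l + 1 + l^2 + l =4*b^2 + b*l^2 + 3*b + l*(4*b^2 + 4*b)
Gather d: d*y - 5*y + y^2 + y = d*y + y^2 - 4*y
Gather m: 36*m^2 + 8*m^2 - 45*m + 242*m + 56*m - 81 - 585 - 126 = 44*m^2 + 253*m - 792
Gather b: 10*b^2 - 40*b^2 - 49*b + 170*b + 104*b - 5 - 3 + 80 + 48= -30*b^2 + 225*b + 120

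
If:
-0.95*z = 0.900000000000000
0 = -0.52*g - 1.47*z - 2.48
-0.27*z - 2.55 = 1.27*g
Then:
No Solution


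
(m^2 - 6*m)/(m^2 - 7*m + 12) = m*(m - 6)/(m^2 - 7*m + 12)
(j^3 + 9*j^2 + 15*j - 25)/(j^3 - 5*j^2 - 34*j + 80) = (j^2 + 4*j - 5)/(j^2 - 10*j + 16)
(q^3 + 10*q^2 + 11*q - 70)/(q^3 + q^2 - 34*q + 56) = (q + 5)/(q - 4)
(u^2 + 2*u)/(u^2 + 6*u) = (u + 2)/(u + 6)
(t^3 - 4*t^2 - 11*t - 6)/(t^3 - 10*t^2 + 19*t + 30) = (t + 1)/(t - 5)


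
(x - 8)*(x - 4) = x^2 - 12*x + 32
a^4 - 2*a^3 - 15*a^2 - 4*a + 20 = (a - 5)*(a - 1)*(a + 2)^2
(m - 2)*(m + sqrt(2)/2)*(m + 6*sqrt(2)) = m^3 - 2*m^2 + 13*sqrt(2)*m^2/2 - 13*sqrt(2)*m + 6*m - 12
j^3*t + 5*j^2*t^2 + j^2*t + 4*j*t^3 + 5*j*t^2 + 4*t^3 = (j + t)*(j + 4*t)*(j*t + t)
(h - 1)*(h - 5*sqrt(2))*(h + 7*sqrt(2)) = h^3 - h^2 + 2*sqrt(2)*h^2 - 70*h - 2*sqrt(2)*h + 70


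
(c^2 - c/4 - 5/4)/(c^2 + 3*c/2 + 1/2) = (4*c - 5)/(2*(2*c + 1))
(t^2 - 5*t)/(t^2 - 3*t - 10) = t/(t + 2)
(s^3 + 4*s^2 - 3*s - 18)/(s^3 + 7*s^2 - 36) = (s + 3)/(s + 6)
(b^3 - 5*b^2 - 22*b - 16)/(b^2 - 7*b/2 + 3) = 2*(b^3 - 5*b^2 - 22*b - 16)/(2*b^2 - 7*b + 6)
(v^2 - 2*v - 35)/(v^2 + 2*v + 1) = (v^2 - 2*v - 35)/(v^2 + 2*v + 1)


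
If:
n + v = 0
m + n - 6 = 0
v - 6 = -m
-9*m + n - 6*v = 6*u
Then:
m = 6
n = 0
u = -9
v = 0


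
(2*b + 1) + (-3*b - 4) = -b - 3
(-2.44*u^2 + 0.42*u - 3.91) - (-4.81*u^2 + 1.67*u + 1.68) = 2.37*u^2 - 1.25*u - 5.59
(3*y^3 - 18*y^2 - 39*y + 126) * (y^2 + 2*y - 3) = 3*y^5 - 12*y^4 - 84*y^3 + 102*y^2 + 369*y - 378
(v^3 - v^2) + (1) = v^3 - v^2 + 1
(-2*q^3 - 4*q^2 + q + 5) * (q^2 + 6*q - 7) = -2*q^5 - 16*q^4 - 9*q^3 + 39*q^2 + 23*q - 35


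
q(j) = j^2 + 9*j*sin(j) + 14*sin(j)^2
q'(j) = 9*j*cos(j) + 2*j + 28*sin(j)*cos(j) + 9*sin(j)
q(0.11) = 0.29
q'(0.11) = 5.25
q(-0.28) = 1.84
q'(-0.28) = -12.91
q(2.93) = 14.74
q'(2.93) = -23.78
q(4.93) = -5.67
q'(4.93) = 4.75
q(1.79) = 32.27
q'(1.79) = 2.92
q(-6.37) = 45.65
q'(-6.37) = -73.05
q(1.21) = 23.91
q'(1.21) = 23.93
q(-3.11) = 10.57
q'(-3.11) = 22.36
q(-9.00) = 116.76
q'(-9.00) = 62.61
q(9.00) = 116.76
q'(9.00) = -62.61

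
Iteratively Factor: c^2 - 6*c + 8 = (c - 4)*(c - 2)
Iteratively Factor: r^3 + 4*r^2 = (r)*(r^2 + 4*r) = r^2*(r + 4)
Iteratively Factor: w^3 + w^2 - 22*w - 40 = (w - 5)*(w^2 + 6*w + 8) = (w - 5)*(w + 4)*(w + 2)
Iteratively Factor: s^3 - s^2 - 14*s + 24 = (s - 2)*(s^2 + s - 12) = (s - 2)*(s + 4)*(s - 3)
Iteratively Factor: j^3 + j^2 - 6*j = (j)*(j^2 + j - 6) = j*(j + 3)*(j - 2)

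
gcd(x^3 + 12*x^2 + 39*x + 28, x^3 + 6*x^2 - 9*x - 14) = x^2 + 8*x + 7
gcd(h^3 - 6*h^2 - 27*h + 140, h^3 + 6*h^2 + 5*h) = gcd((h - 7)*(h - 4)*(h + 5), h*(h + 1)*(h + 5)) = h + 5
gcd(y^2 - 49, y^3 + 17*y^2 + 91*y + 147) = y + 7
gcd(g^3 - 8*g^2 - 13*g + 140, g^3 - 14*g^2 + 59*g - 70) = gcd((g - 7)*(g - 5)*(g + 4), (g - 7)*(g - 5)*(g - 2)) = g^2 - 12*g + 35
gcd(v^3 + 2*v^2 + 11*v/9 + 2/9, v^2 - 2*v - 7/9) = v + 1/3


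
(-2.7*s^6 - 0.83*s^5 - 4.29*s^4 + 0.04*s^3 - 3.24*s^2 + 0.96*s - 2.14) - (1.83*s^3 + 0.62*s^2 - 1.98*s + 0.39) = -2.7*s^6 - 0.83*s^5 - 4.29*s^4 - 1.79*s^3 - 3.86*s^2 + 2.94*s - 2.53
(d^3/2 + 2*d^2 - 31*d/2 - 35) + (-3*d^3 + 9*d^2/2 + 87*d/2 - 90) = -5*d^3/2 + 13*d^2/2 + 28*d - 125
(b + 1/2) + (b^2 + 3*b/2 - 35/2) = b^2 + 5*b/2 - 17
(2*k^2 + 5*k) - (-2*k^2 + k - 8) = 4*k^2 + 4*k + 8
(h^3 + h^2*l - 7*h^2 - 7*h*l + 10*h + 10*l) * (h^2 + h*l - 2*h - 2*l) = h^5 + 2*h^4*l - 9*h^4 + h^3*l^2 - 18*h^3*l + 24*h^3 - 9*h^2*l^2 + 48*h^2*l - 20*h^2 + 24*h*l^2 - 40*h*l - 20*l^2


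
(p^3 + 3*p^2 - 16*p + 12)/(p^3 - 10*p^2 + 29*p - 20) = (p^2 + 4*p - 12)/(p^2 - 9*p + 20)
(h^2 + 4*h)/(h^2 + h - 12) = h/(h - 3)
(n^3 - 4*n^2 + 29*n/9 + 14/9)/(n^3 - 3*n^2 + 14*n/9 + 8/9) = (3*n - 7)/(3*n - 4)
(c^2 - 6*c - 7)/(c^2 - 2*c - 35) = (c + 1)/(c + 5)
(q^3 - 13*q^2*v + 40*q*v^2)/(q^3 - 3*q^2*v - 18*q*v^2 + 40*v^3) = q*(q - 8*v)/(q^2 + 2*q*v - 8*v^2)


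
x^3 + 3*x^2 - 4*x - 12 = (x - 2)*(x + 2)*(x + 3)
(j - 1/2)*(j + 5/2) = j^2 + 2*j - 5/4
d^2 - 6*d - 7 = (d - 7)*(d + 1)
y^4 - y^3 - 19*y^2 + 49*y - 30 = (y - 3)*(y - 2)*(y - 1)*(y + 5)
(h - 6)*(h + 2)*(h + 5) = h^3 + h^2 - 32*h - 60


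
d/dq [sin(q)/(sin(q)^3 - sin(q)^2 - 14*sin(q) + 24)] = (-2*sin(q)^3 + sin(q)^2 + 24)*cos(q)/(sin(q)^3 - sin(q)^2 - 14*sin(q) + 24)^2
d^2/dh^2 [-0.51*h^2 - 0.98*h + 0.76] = -1.02000000000000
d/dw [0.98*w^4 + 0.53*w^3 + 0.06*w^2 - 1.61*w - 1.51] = 3.92*w^3 + 1.59*w^2 + 0.12*w - 1.61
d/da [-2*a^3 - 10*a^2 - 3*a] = -6*a^2 - 20*a - 3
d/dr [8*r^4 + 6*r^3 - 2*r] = 32*r^3 + 18*r^2 - 2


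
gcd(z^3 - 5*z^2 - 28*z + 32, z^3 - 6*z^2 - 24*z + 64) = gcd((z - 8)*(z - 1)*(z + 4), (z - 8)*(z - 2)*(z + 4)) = z^2 - 4*z - 32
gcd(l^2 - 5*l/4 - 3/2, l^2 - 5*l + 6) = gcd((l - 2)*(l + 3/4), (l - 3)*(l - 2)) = l - 2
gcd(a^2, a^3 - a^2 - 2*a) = a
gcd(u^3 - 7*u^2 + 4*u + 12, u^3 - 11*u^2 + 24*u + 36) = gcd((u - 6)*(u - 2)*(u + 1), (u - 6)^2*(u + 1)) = u^2 - 5*u - 6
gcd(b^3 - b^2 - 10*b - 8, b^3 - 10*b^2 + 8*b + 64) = b^2 - 2*b - 8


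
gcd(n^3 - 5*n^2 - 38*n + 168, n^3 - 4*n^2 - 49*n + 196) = n^2 - 11*n + 28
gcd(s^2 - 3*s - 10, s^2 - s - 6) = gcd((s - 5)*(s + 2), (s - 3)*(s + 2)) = s + 2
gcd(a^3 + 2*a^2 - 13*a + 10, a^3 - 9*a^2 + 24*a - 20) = a - 2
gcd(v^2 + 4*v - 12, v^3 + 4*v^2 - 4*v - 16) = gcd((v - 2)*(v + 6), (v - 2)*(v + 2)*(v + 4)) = v - 2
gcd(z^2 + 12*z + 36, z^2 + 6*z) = z + 6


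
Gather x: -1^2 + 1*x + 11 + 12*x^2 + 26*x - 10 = 12*x^2 + 27*x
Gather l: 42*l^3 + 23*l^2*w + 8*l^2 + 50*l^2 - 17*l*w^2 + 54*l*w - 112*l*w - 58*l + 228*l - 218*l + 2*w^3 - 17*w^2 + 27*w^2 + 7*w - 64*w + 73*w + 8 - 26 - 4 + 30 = 42*l^3 + l^2*(23*w + 58) + l*(-17*w^2 - 58*w - 48) + 2*w^3 + 10*w^2 + 16*w + 8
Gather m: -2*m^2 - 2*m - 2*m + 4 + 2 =-2*m^2 - 4*m + 6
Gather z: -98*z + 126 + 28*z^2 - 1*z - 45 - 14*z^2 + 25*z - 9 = 14*z^2 - 74*z + 72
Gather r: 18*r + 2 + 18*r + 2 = 36*r + 4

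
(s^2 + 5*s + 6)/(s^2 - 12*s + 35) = (s^2 + 5*s + 6)/(s^2 - 12*s + 35)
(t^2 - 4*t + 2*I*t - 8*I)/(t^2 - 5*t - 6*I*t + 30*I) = (t^2 + 2*t*(-2 + I) - 8*I)/(t^2 - t*(5 + 6*I) + 30*I)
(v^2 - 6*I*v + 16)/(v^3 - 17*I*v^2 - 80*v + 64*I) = (v + 2*I)/(v^2 - 9*I*v - 8)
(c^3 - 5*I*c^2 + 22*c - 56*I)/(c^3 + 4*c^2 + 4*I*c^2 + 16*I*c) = (c^2 - 9*I*c - 14)/(c*(c + 4))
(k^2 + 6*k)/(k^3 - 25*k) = (k + 6)/(k^2 - 25)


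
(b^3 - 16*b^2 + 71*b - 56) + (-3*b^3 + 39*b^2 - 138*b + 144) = -2*b^3 + 23*b^2 - 67*b + 88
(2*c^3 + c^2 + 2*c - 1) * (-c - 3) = -2*c^4 - 7*c^3 - 5*c^2 - 5*c + 3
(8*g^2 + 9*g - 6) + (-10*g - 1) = 8*g^2 - g - 7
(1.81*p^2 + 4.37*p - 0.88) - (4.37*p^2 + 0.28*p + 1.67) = -2.56*p^2 + 4.09*p - 2.55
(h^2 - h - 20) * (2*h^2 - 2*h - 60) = 2*h^4 - 4*h^3 - 98*h^2 + 100*h + 1200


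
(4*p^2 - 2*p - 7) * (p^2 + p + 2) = 4*p^4 + 2*p^3 - p^2 - 11*p - 14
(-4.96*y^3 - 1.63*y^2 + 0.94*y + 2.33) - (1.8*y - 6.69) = -4.96*y^3 - 1.63*y^2 - 0.86*y + 9.02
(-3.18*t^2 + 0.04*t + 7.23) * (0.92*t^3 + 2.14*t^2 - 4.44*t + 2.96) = -2.9256*t^5 - 6.7684*t^4 + 20.8564*t^3 + 5.8818*t^2 - 31.9828*t + 21.4008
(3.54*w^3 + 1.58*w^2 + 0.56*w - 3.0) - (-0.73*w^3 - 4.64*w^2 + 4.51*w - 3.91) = 4.27*w^3 + 6.22*w^2 - 3.95*w + 0.91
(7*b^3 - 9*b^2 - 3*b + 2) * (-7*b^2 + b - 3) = -49*b^5 + 70*b^4 - 9*b^3 + 10*b^2 + 11*b - 6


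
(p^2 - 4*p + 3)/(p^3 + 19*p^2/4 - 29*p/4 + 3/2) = 4*(p - 3)/(4*p^2 + 23*p - 6)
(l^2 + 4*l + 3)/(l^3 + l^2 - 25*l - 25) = (l + 3)/(l^2 - 25)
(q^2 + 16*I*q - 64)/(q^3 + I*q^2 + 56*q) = (q + 8*I)/(q*(q - 7*I))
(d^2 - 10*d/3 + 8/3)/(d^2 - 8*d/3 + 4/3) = (3*d - 4)/(3*d - 2)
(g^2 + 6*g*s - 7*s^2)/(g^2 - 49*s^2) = (-g + s)/(-g + 7*s)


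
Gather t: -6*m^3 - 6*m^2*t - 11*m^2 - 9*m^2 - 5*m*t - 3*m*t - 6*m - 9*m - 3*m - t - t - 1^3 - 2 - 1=-6*m^3 - 20*m^2 - 18*m + t*(-6*m^2 - 8*m - 2) - 4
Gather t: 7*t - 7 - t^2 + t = -t^2 + 8*t - 7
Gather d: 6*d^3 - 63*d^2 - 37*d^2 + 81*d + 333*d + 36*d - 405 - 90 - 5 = 6*d^3 - 100*d^2 + 450*d - 500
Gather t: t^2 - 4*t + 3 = t^2 - 4*t + 3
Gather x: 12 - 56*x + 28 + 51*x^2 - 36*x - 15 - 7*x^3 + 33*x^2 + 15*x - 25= -7*x^3 + 84*x^2 - 77*x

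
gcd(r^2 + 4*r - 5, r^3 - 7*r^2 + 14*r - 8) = r - 1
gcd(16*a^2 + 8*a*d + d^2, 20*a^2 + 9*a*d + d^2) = 4*a + d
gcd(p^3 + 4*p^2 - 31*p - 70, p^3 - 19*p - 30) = p^2 - 3*p - 10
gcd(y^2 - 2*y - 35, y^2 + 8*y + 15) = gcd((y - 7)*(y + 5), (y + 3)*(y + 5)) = y + 5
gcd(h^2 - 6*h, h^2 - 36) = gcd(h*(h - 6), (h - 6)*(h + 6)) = h - 6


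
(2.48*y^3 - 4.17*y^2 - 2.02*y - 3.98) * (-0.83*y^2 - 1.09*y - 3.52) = -2.0584*y^5 + 0.757899999999999*y^4 - 2.5077*y^3 + 20.1836*y^2 + 11.4486*y + 14.0096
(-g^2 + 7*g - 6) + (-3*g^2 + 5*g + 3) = -4*g^2 + 12*g - 3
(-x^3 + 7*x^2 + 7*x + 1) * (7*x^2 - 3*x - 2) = -7*x^5 + 52*x^4 + 30*x^3 - 28*x^2 - 17*x - 2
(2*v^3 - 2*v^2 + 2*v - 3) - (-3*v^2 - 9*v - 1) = 2*v^3 + v^2 + 11*v - 2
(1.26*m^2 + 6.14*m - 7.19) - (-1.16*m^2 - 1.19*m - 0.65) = 2.42*m^2 + 7.33*m - 6.54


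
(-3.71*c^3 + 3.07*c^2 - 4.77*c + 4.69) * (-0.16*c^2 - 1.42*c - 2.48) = 0.5936*c^5 + 4.777*c^4 + 5.6046*c^3 - 1.5906*c^2 + 5.1698*c - 11.6312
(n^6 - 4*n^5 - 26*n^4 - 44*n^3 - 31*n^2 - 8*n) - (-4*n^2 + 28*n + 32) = n^6 - 4*n^5 - 26*n^4 - 44*n^3 - 27*n^2 - 36*n - 32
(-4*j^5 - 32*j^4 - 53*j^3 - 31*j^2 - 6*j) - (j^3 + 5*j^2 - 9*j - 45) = -4*j^5 - 32*j^4 - 54*j^3 - 36*j^2 + 3*j + 45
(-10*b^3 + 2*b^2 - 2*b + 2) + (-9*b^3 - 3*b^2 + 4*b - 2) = -19*b^3 - b^2 + 2*b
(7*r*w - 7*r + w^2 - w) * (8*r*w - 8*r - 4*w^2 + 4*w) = 56*r^2*w^2 - 112*r^2*w + 56*r^2 - 20*r*w^3 + 40*r*w^2 - 20*r*w - 4*w^4 + 8*w^3 - 4*w^2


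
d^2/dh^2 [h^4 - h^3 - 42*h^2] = 12*h^2 - 6*h - 84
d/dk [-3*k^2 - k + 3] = -6*k - 1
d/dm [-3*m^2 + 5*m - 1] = 5 - 6*m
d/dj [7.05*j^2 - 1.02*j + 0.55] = 14.1*j - 1.02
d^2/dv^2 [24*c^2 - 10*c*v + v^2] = 2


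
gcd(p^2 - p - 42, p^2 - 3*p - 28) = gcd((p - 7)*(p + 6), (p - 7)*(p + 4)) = p - 7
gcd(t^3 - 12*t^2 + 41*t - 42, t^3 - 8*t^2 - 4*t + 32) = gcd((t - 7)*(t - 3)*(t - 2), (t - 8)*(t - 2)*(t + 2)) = t - 2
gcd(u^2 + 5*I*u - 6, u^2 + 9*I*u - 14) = u + 2*I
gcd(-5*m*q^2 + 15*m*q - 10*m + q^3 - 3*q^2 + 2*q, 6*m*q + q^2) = 1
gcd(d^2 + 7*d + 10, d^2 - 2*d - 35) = d + 5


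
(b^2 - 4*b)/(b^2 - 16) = b/(b + 4)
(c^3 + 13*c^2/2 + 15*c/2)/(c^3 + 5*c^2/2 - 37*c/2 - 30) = c/(c - 4)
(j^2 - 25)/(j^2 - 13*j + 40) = (j + 5)/(j - 8)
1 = 1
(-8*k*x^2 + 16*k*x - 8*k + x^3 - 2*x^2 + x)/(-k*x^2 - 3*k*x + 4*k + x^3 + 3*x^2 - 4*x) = (-8*k*x + 8*k + x^2 - x)/(-k*x - 4*k + x^2 + 4*x)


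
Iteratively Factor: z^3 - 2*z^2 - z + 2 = (z - 1)*(z^2 - z - 2) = (z - 1)*(z + 1)*(z - 2)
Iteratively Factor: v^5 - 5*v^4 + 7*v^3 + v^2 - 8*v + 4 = (v - 2)*(v^4 - 3*v^3 + v^2 + 3*v - 2) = (v - 2)^2*(v^3 - v^2 - v + 1) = (v - 2)^2*(v - 1)*(v^2 - 1) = (v - 2)^2*(v - 1)*(v + 1)*(v - 1)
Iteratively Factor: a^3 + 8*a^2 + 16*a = (a)*(a^2 + 8*a + 16) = a*(a + 4)*(a + 4)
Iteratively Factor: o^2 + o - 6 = (o - 2)*(o + 3)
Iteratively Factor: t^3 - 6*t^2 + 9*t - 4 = (t - 1)*(t^2 - 5*t + 4) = (t - 1)^2*(t - 4)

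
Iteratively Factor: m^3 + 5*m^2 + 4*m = (m + 1)*(m^2 + 4*m) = m*(m + 1)*(m + 4)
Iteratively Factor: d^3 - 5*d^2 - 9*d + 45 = (d - 5)*(d^2 - 9) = (d - 5)*(d - 3)*(d + 3)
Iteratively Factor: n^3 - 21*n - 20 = (n - 5)*(n^2 + 5*n + 4) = (n - 5)*(n + 1)*(n + 4)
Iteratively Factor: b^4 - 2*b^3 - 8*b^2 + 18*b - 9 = (b - 3)*(b^3 + b^2 - 5*b + 3) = (b - 3)*(b + 3)*(b^2 - 2*b + 1) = (b - 3)*(b - 1)*(b + 3)*(b - 1)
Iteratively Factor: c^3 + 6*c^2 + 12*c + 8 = (c + 2)*(c^2 + 4*c + 4) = (c + 2)^2*(c + 2)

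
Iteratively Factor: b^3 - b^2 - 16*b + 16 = (b - 4)*(b^2 + 3*b - 4) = (b - 4)*(b + 4)*(b - 1)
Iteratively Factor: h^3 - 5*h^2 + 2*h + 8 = (h - 2)*(h^2 - 3*h - 4) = (h - 2)*(h + 1)*(h - 4)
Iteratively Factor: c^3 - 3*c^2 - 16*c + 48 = (c + 4)*(c^2 - 7*c + 12) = (c - 3)*(c + 4)*(c - 4)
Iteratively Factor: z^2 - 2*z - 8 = (z - 4)*(z + 2)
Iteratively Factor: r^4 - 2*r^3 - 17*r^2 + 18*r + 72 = (r - 3)*(r^3 + r^2 - 14*r - 24) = (r - 3)*(r + 2)*(r^2 - r - 12) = (r - 3)*(r + 2)*(r + 3)*(r - 4)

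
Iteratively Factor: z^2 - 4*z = (z - 4)*(z)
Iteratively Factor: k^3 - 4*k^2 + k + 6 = (k - 3)*(k^2 - k - 2) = (k - 3)*(k - 2)*(k + 1)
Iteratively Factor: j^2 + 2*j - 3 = (j - 1)*(j + 3)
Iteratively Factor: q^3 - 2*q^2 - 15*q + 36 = (q - 3)*(q^2 + q - 12) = (q - 3)^2*(q + 4)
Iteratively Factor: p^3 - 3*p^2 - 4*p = (p + 1)*(p^2 - 4*p) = (p - 4)*(p + 1)*(p)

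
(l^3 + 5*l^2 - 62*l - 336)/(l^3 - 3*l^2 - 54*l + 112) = (l + 6)/(l - 2)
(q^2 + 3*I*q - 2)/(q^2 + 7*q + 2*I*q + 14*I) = (q + I)/(q + 7)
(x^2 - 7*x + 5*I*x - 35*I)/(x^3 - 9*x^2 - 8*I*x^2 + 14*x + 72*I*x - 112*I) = (x + 5*I)/(x^2 + x*(-2 - 8*I) + 16*I)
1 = 1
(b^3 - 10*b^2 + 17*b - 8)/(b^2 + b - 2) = (b^2 - 9*b + 8)/(b + 2)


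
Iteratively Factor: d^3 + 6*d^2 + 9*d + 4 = (d + 1)*(d^2 + 5*d + 4) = (d + 1)^2*(d + 4)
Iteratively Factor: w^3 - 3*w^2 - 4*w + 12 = (w - 2)*(w^2 - w - 6) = (w - 3)*(w - 2)*(w + 2)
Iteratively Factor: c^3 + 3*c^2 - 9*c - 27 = (c - 3)*(c^2 + 6*c + 9) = (c - 3)*(c + 3)*(c + 3)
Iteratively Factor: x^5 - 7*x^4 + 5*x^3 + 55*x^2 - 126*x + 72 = (x - 2)*(x^4 - 5*x^3 - 5*x^2 + 45*x - 36) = (x - 3)*(x - 2)*(x^3 - 2*x^2 - 11*x + 12) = (x - 3)*(x - 2)*(x - 1)*(x^2 - x - 12) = (x - 3)*(x - 2)*(x - 1)*(x + 3)*(x - 4)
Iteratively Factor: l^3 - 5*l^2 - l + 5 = (l + 1)*(l^2 - 6*l + 5) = (l - 1)*(l + 1)*(l - 5)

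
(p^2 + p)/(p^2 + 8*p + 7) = p/(p + 7)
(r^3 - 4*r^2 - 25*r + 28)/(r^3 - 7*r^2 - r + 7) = (r + 4)/(r + 1)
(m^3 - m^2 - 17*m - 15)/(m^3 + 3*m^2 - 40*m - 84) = (m^3 - m^2 - 17*m - 15)/(m^3 + 3*m^2 - 40*m - 84)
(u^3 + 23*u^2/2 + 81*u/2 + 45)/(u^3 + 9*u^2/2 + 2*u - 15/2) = (u + 6)/(u - 1)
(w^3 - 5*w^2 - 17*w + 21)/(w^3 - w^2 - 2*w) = (-w^3 + 5*w^2 + 17*w - 21)/(w*(-w^2 + w + 2))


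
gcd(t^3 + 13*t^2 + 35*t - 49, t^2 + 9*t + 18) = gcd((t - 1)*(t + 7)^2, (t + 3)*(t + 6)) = 1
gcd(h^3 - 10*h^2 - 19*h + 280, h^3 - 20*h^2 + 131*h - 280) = h^2 - 15*h + 56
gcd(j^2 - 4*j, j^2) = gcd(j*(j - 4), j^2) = j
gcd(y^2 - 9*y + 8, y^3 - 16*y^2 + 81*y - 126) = 1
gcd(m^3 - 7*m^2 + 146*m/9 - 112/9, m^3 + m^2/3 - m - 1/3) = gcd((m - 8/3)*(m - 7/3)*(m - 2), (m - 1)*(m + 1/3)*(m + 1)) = 1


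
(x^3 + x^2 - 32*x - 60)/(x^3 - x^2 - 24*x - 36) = (x + 5)/(x + 3)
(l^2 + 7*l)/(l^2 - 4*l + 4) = l*(l + 7)/(l^2 - 4*l + 4)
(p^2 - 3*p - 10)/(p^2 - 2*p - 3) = (-p^2 + 3*p + 10)/(-p^2 + 2*p + 3)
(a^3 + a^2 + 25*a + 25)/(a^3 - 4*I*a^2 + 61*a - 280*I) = (a^2 + a*(1 + 5*I) + 5*I)/(a^2 + I*a + 56)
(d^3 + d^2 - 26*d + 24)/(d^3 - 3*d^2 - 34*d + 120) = (d - 1)/(d - 5)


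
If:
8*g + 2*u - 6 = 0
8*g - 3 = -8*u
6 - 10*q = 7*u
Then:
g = 7/8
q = 19/20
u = -1/2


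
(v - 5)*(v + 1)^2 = v^3 - 3*v^2 - 9*v - 5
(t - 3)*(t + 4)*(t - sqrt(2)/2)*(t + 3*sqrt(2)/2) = t^4 + t^3 + sqrt(2)*t^3 - 27*t^2/2 + sqrt(2)*t^2 - 12*sqrt(2)*t - 3*t/2 + 18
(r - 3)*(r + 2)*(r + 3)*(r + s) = r^4 + r^3*s + 2*r^3 + 2*r^2*s - 9*r^2 - 9*r*s - 18*r - 18*s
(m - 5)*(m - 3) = m^2 - 8*m + 15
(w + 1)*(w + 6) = w^2 + 7*w + 6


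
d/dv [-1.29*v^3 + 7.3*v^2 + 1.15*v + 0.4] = -3.87*v^2 + 14.6*v + 1.15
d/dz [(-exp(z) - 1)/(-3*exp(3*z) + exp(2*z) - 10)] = (-(exp(z) + 1)*(9*exp(z) - 2)*exp(z) + 3*exp(3*z) - exp(2*z) + 10)*exp(z)/(3*exp(3*z) - exp(2*z) + 10)^2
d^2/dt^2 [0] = 0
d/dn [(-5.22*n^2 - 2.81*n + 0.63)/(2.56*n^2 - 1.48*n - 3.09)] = (14.9192*n^2 + 29.034*n + 9.6153)/(6.5536*n^4 - 7.5776*n^3 - 13.6304*n^2 + 9.1464*n + 9.5481)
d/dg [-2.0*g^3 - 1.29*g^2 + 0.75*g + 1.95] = -6.0*g^2 - 2.58*g + 0.75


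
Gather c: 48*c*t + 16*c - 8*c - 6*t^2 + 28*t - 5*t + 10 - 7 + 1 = c*(48*t + 8) - 6*t^2 + 23*t + 4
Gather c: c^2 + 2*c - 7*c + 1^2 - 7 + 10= c^2 - 5*c + 4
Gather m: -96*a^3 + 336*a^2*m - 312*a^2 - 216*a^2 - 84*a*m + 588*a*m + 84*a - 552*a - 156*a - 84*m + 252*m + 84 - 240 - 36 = -96*a^3 - 528*a^2 - 624*a + m*(336*a^2 + 504*a + 168) - 192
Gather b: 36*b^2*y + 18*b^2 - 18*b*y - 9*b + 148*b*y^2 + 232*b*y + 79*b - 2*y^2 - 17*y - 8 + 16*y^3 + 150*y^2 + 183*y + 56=b^2*(36*y + 18) + b*(148*y^2 + 214*y + 70) + 16*y^3 + 148*y^2 + 166*y + 48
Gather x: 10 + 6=16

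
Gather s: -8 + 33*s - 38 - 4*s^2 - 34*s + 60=-4*s^2 - s + 14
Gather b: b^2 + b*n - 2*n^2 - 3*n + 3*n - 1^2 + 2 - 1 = b^2 + b*n - 2*n^2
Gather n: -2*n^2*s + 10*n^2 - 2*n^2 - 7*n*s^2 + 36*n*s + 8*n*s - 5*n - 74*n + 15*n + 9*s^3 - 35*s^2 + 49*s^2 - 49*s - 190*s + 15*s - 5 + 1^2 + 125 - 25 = n^2*(8 - 2*s) + n*(-7*s^2 + 44*s - 64) + 9*s^3 + 14*s^2 - 224*s + 96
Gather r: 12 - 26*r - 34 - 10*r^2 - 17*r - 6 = -10*r^2 - 43*r - 28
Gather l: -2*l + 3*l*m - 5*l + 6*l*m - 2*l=l*(9*m - 9)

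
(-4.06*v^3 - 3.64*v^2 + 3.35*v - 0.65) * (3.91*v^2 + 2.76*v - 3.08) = -15.8746*v^5 - 25.438*v^4 + 15.5569*v^3 + 17.9157*v^2 - 12.112*v + 2.002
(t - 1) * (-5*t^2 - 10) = -5*t^3 + 5*t^2 - 10*t + 10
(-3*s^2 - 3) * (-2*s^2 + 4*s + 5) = 6*s^4 - 12*s^3 - 9*s^2 - 12*s - 15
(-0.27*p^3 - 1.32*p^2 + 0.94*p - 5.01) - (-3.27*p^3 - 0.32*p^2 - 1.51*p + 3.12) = 3.0*p^3 - 1.0*p^2 + 2.45*p - 8.13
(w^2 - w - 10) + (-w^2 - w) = -2*w - 10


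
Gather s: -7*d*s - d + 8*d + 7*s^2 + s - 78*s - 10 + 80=7*d + 7*s^2 + s*(-7*d - 77) + 70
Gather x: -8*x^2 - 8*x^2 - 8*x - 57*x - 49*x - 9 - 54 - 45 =-16*x^2 - 114*x - 108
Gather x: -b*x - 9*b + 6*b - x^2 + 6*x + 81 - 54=-3*b - x^2 + x*(6 - b) + 27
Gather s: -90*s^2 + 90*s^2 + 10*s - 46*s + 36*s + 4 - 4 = 0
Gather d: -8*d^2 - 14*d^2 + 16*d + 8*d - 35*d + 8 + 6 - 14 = -22*d^2 - 11*d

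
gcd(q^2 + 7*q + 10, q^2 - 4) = q + 2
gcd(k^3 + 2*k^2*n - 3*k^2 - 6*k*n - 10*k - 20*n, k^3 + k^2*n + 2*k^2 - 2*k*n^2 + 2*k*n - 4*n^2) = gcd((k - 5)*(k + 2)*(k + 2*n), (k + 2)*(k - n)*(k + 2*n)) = k^2 + 2*k*n + 2*k + 4*n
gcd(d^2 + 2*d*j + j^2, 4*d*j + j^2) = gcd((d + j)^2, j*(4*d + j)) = 1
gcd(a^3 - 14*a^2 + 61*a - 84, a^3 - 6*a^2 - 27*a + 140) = a^2 - 11*a + 28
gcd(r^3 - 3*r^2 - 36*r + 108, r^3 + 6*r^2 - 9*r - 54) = r^2 + 3*r - 18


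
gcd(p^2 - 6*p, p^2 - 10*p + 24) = p - 6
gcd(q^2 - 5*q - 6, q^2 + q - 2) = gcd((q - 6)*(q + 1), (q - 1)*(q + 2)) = 1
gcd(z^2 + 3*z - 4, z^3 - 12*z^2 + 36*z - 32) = 1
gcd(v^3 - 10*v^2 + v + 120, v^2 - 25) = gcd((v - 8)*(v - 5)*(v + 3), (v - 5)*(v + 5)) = v - 5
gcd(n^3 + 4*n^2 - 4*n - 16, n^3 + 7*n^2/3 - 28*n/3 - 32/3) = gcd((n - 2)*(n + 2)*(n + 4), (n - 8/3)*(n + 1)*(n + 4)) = n + 4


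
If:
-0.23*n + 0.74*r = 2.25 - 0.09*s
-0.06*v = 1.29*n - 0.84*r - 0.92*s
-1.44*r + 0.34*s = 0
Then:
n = 29.8576090180955 - 0.18847028577079*v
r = 8.13185998220113 - 0.0386631068921191*v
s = 34.440818748146 - 0.163749629190151*v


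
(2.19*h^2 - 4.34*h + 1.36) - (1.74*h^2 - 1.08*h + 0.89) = 0.45*h^2 - 3.26*h + 0.47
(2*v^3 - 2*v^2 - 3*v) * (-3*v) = -6*v^4 + 6*v^3 + 9*v^2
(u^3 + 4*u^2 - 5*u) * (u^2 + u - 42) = u^5 + 5*u^4 - 43*u^3 - 173*u^2 + 210*u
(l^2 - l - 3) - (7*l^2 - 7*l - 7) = -6*l^2 + 6*l + 4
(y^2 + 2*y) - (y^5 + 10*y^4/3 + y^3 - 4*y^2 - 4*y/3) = -y^5 - 10*y^4/3 - y^3 + 5*y^2 + 10*y/3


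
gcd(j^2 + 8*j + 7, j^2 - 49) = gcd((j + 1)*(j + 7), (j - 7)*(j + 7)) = j + 7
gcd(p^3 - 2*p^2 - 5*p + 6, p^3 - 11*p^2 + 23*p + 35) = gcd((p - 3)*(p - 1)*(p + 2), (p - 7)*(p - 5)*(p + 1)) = 1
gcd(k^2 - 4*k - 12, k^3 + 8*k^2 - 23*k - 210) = 1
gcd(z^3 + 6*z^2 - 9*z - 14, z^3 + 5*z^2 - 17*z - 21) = z^2 + 8*z + 7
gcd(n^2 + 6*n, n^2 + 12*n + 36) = n + 6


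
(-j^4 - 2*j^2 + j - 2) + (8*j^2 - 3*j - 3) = -j^4 + 6*j^2 - 2*j - 5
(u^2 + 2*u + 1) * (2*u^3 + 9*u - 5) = 2*u^5 + 4*u^4 + 11*u^3 + 13*u^2 - u - 5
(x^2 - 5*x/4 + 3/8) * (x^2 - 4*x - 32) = x^4 - 21*x^3/4 - 213*x^2/8 + 77*x/2 - 12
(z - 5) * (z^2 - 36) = z^3 - 5*z^2 - 36*z + 180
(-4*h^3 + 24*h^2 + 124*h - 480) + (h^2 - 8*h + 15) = -4*h^3 + 25*h^2 + 116*h - 465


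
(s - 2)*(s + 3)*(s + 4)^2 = s^4 + 9*s^3 + 18*s^2 - 32*s - 96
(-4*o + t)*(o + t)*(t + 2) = -4*o^2*t - 8*o^2 - 3*o*t^2 - 6*o*t + t^3 + 2*t^2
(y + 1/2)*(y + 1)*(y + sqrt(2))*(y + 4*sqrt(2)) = y^4 + 3*y^3/2 + 5*sqrt(2)*y^3 + 17*y^2/2 + 15*sqrt(2)*y^2/2 + 5*sqrt(2)*y/2 + 12*y + 4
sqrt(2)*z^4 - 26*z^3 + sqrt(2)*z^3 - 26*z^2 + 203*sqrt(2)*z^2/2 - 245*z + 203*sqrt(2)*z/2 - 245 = (z - 7*sqrt(2))*(z - 7*sqrt(2)/2)*(z - 5*sqrt(2)/2)*(sqrt(2)*z + sqrt(2))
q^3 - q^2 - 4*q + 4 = (q - 2)*(q - 1)*(q + 2)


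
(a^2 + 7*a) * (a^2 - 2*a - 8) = a^4 + 5*a^3 - 22*a^2 - 56*a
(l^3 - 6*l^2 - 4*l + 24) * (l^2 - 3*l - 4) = l^5 - 9*l^4 + 10*l^3 + 60*l^2 - 56*l - 96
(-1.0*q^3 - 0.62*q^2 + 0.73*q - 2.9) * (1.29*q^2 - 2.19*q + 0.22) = -1.29*q^5 + 1.3902*q^4 + 2.0795*q^3 - 5.4761*q^2 + 6.5116*q - 0.638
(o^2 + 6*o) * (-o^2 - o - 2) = -o^4 - 7*o^3 - 8*o^2 - 12*o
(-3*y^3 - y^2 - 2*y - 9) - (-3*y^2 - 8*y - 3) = -3*y^3 + 2*y^2 + 6*y - 6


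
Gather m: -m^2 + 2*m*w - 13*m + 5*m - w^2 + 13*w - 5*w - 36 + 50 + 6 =-m^2 + m*(2*w - 8) - w^2 + 8*w + 20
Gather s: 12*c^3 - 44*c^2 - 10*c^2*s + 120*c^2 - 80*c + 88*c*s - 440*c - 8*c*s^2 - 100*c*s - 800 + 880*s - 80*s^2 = 12*c^3 + 76*c^2 - 520*c + s^2*(-8*c - 80) + s*(-10*c^2 - 12*c + 880) - 800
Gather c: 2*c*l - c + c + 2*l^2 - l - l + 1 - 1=2*c*l + 2*l^2 - 2*l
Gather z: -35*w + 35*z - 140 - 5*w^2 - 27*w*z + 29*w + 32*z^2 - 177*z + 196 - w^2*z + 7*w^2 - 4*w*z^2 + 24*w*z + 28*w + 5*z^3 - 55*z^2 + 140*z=2*w^2 + 22*w + 5*z^3 + z^2*(-4*w - 23) + z*(-w^2 - 3*w - 2) + 56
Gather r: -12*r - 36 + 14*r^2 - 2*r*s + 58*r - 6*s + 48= 14*r^2 + r*(46 - 2*s) - 6*s + 12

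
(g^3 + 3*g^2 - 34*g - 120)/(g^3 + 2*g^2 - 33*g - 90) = (g + 4)/(g + 3)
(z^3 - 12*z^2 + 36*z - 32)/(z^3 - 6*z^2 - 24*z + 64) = (z - 2)/(z + 4)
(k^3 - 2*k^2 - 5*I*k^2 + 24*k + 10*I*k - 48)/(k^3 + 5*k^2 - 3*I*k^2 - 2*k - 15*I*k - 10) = (k^3 - k^2*(2 + 5*I) + 2*k*(12 + 5*I) - 48)/(k^3 + k^2*(5 - 3*I) - k*(2 + 15*I) - 10)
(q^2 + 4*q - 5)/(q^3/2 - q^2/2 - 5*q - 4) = 2*(-q^2 - 4*q + 5)/(-q^3 + q^2 + 10*q + 8)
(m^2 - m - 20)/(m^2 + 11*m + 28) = (m - 5)/(m + 7)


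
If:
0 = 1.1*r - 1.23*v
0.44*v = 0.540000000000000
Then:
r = 1.37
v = 1.23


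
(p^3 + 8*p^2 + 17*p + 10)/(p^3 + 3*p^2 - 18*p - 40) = (p + 1)/(p - 4)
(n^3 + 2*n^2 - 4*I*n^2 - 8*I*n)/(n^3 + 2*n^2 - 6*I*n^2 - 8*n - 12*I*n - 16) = n/(n - 2*I)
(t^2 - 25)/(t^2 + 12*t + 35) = (t - 5)/(t + 7)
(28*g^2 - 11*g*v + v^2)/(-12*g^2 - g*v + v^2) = (-7*g + v)/(3*g + v)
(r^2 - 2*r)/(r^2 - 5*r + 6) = r/(r - 3)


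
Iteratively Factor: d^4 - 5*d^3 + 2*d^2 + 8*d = (d)*(d^3 - 5*d^2 + 2*d + 8) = d*(d + 1)*(d^2 - 6*d + 8) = d*(d - 4)*(d + 1)*(d - 2)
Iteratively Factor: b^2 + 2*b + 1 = (b + 1)*(b + 1)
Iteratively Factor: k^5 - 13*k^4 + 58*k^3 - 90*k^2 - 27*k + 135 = (k - 5)*(k^4 - 8*k^3 + 18*k^2 - 27) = (k - 5)*(k - 3)*(k^3 - 5*k^2 + 3*k + 9) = (k - 5)*(k - 3)^2*(k^2 - 2*k - 3) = (k - 5)*(k - 3)^2*(k + 1)*(k - 3)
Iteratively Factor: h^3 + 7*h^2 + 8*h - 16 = (h + 4)*(h^2 + 3*h - 4) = (h - 1)*(h + 4)*(h + 4)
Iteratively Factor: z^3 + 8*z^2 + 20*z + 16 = (z + 2)*(z^2 + 6*z + 8) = (z + 2)*(z + 4)*(z + 2)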